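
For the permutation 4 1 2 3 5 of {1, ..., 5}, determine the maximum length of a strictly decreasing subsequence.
2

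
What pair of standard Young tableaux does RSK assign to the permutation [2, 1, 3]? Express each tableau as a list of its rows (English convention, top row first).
Insert each entry of the permutation into P by Schensted row insertion, recording in Q the position of each new cell.

Insert 2: appended to row 1. P = [[2]].
Insert 1: 1 bumps 2 from row 1; 2 starts row 2. P = [[1], [2]].
Insert 3: appended to row 1. P = [[1, 3], [2]].

So P = [[1, 3], [2]], Q = [[1, 3], [2]].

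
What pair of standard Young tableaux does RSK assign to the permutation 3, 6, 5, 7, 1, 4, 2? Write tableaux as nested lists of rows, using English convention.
P = [[1, 2, 7], [3, 4], [5], [6]], Q = [[1, 2, 4], [3, 6], [5], [7]]

Insert each entry of the permutation into P by Schensted row insertion, recording in Q the position of each new cell.

After inserting 3: P = [[3]].
After inserting 6: P = [[3, 6]].
After inserting 5: P = [[3, 5], [6]].
After inserting 7: P = [[3, 5, 7], [6]].
After inserting 1: P = [[1, 5, 7], [3], [6]].
After inserting 4: P = [[1, 4, 7], [3, 5], [6]].
After inserting 2: P = [[1, 2, 7], [3, 4], [5], [6]].

So P = [[1, 2, 7], [3, 4], [5], [6]], Q = [[1, 2, 4], [3, 6], [5], [7]].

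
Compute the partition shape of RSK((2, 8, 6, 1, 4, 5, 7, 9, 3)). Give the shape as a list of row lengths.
Row-insert each entry into an empty tableau.

After inserting 2: P = [[2]].
After inserting 8: P = [[2, 8]].
After inserting 6: P = [[2, 6], [8]].
After inserting 1: P = [[1, 6], [2], [8]].
After inserting 4: P = [[1, 4], [2, 6], [8]].
After inserting 5: P = [[1, 4, 5], [2, 6], [8]].
After inserting 7: P = [[1, 4, 5, 7], [2, 6], [8]].
After inserting 9: P = [[1, 4, 5, 7, 9], [2, 6], [8]].
After inserting 3: P = [[1, 3, 5, 7, 9], [2, 4], [6], [8]].

The final insertion tableau P = [[1, 3, 5, 7, 9], [2, 4], [6], [8]] has shape [5, 2, 1, 1].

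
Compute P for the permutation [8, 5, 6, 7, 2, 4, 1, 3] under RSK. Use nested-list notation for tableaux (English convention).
Insert 8: appended to row 1. P = [[8]].
Insert 5: 5 bumps 8 from row 1; 8 starts row 2. P = [[5], [8]].
Insert 6: appended to row 1. P = [[5, 6], [8]].
Insert 7: appended to row 1. P = [[5, 6, 7], [8]].
Insert 2: 2 bumps 5 from row 1; 5 bumps 8 from row 2; 8 starts row 3. P = [[2, 6, 7], [5], [8]].
Insert 4: 4 bumps 6 from row 1; 6 appends to row 2. P = [[2, 4, 7], [5, 6], [8]].
Insert 1: 1 bumps 2 from row 1; 2 bumps 5 from row 2; 5 bumps 8 from row 3; 8 starts row 4. P = [[1, 4, 7], [2, 6], [5], [8]].
Insert 3: 3 bumps 4 from row 1; 4 bumps 6 from row 2; 6 appends to row 3. P = [[1, 3, 7], [2, 4], [5, 6], [8]].

So P = [[1, 3, 7], [2, 4], [5, 6], [8]].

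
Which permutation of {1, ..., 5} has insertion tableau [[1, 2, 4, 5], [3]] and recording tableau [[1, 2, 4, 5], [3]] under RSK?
1 3 2 4 5

Reverse RSK: for i = n, n-1, ..., 1, locate i in Q, remove the corresponding corner cell from P, and reverse-bump its entry up through P; the value ejected from row 1 is w(i).

So w = 1 3 2 4 5.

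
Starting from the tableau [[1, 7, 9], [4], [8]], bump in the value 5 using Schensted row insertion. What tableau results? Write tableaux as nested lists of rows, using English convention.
[[1, 5, 9], [4, 7], [8]]

In row 1, 5 replaces 7 (the leftmost entry greater than 5); 7 is bumped to row 2. 7 is appended to row 2. The new tableau is [[1, 5, 9], [4, 7], [8]].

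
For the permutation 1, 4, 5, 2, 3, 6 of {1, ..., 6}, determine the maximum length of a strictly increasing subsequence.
4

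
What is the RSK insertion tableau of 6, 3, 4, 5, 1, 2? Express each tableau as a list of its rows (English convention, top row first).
Insert 6: appended to row 1. P = [[6]].
Insert 3: 3 bumps 6 from row 1; 6 starts row 2. P = [[3], [6]].
Insert 4: appended to row 1. P = [[3, 4], [6]].
Insert 5: appended to row 1. P = [[3, 4, 5], [6]].
Insert 1: 1 bumps 3 from row 1; 3 bumps 6 from row 2; 6 starts row 3. P = [[1, 4, 5], [3], [6]].
Insert 2: 2 bumps 4 from row 1; 4 appends to row 2. P = [[1, 2, 5], [3, 4], [6]].

So P = [[1, 2, 5], [3, 4], [6]].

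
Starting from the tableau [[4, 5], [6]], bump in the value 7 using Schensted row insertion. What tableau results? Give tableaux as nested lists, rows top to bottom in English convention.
7 is larger than every entry of row 1, so it is appended to row 1. The new tableau is [[4, 5, 7], [6]].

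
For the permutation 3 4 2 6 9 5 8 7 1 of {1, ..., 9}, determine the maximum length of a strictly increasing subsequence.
4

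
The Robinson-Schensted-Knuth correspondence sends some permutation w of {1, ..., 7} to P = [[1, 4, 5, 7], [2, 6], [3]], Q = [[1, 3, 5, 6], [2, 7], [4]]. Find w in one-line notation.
3 2 4 1 6 7 5

Reverse the RSK construction: for i from n down to 1, find the cell of Q containing i, remove the entry at that cell from P, and reverse-bump it up through P; the value ejected from row 1 is w(i).

Step i=7: Q has 7 at row 2, column 2; remove 6 from row 2 of P and reverse-bump: 6 enters row 1 and ejects 5. So w(7) = 5. P is now [[1, 4, 6, 7], [2], [3]].
Step i=6: Q has 6 at row 1, column 4; remove that cell from P, ejecting 7. So w(6) = 7. P is now [[1, 4, 6], [2], [3]].
Step i=5: Q has 5 at row 1, column 3; remove that cell from P, ejecting 6. So w(5) = 6. P is now [[1, 4], [2], [3]].
Step i=4: Q has 4 at row 3, column 1; remove 3 from row 3 of P and reverse-bump: 3 enters row 2 and ejects 2; 2 enters row 1 and ejects 1. So w(4) = 1. P is now [[2, 4], [3]].
Step i=3: Q has 3 at row 1, column 2; remove that cell from P, ejecting 4. So w(3) = 4. P is now [[2], [3]].
Step i=2: Q has 2 at row 2, column 1; remove 3 from row 2 of P and reverse-bump: 3 enters row 1 and ejects 2. So w(2) = 2. P is now [[3]].
Step i=1: Q has 1 at row 1, column 1; remove that cell from P, ejecting 3. So w(1) = 3. P is now [].

So w = 3 2 4 1 6 7 5.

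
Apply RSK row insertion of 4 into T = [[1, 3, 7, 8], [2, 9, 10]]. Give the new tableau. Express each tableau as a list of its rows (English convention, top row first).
In row 1, 4 replaces 7 (the leftmost entry greater than 4); 7 is bumped to row 2. In row 2, 7 replaces 9 (the leftmost entry greater than 7); 9 is bumped to row 3. 9 starts a new row 3. The new tableau is [[1, 3, 4, 8], [2, 7, 10], [9]].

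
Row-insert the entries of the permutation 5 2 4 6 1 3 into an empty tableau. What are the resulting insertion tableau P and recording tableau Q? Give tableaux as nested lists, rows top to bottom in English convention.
P = [[1, 3, 6], [2, 4], [5]], Q = [[1, 3, 4], [2, 6], [5]]

Insert each entry of the permutation into P by Schensted row insertion, recording in Q the position of each new cell.

Insert 5: appended to row 1. P = [[5]], Q = [[1]].
Insert 2: 2 bumps 5 from row 1; 5 starts row 2. P = [[2], [5]], Q = [[1], [2]].
Insert 4: appended to row 1. P = [[2, 4], [5]], Q = [[1, 3], [2]].
Insert 6: appended to row 1. P = [[2, 4, 6], [5]], Q = [[1, 3, 4], [2]].
Insert 1: 1 bumps 2 from row 1; 2 bumps 5 from row 2; 5 starts row 3. P = [[1, 4, 6], [2], [5]], Q = [[1, 3, 4], [2], [5]].
Insert 3: 3 bumps 4 from row 1; 4 appends to row 2. P = [[1, 3, 6], [2, 4], [5]], Q = [[1, 3, 4], [2, 6], [5]].

So P = [[1, 3, 6], [2, 4], [5]], Q = [[1, 3, 4], [2, 6], [5]].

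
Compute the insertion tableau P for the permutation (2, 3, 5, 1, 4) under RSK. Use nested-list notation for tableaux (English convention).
P = [[1, 3, 4], [2, 5]]

Insert 2: appended to row 1. P = [[2]].
Insert 3: appended to row 1. P = [[2, 3]].
Insert 5: appended to row 1. P = [[2, 3, 5]].
Insert 1: 1 bumps 2 from row 1; 2 starts row 2. P = [[1, 3, 5], [2]].
Insert 4: 4 bumps 5 from row 1; 5 appends to row 2. P = [[1, 3, 4], [2, 5]].

So P = [[1, 3, 4], [2, 5]].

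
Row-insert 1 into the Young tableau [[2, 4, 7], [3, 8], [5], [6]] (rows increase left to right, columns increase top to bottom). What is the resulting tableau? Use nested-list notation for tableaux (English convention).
In row 1, 1 replaces 2 (the leftmost entry greater than 1); 2 is bumped to row 2. In row 2, 2 replaces 3 (the leftmost entry greater than 2); 3 is bumped to row 3. In row 3, 3 replaces 5 (the leftmost entry greater than 3); 5 is bumped to row 4. In row 4, 5 replaces 6 (the leftmost entry greater than 5); 6 is bumped to row 5. 6 starts a new row 5. The new tableau is [[1, 4, 7], [2, 8], [3], [5], [6]].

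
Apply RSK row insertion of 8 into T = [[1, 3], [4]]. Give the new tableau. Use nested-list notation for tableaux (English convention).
8 is larger than every entry of row 1, so it is appended to row 1. The new tableau is [[1, 3, 8], [4]].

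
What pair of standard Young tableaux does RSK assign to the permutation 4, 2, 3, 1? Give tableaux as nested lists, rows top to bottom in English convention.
Insert each entry of the permutation into P by Schensted row insertion, recording in Q the position of each new cell.

After inserting 4: P = [[4]].
After inserting 2: P = [[2], [4]].
After inserting 3: P = [[2, 3], [4]].
After inserting 1: P = [[1, 3], [2], [4]].

So P = [[1, 3], [2], [4]], Q = [[1, 3], [2], [4]].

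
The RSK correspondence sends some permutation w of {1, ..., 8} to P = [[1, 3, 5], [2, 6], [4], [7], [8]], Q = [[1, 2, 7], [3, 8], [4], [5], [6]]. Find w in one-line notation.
2 8 7 4 3 1 6 5

Reverse the RSK construction: for i from n down to 1, find the cell of Q containing i, remove the entry at that cell from P, and reverse-bump it up through P; the value ejected from row 1 is w(i).

Step i=8: Q has 8 at row 2, column 2; remove 6 from row 2 of P and reverse-bump: 6 enters row 1 and ejects 5. So w(8) = 5. P is now [[1, 3, 6], [2], [4], [7], [8]].
Step i=7: Q has 7 at row 1, column 3; remove that cell from P, ejecting 6. So w(7) = 6. P is now [[1, 3], [2], [4], [7], [8]].
Step i=6: Q has 6 at row 5, column 1; remove 8 from row 5 of P and reverse-bump: 8 enters row 4 and ejects 7; 7 enters row 3 and ejects 4; 4 enters row 2 and ejects 2; 2 enters row 1 and ejects 1. So w(6) = 1. P is now [[2, 3], [4], [7], [8]].
Step i=5: Q has 5 at row 4, column 1; remove 8 from row 4 of P and reverse-bump: 8 enters row 3 and ejects 7; 7 enters row 2 and ejects 4; 4 enters row 1 and ejects 3. So w(5) = 3. P is now [[2, 4], [7], [8]].
Step i=4: Q has 4 at row 3, column 1; remove 8 from row 3 of P and reverse-bump: 8 enters row 2 and ejects 7; 7 enters row 1 and ejects 4. So w(4) = 4. P is now [[2, 7], [8]].
Step i=3: Q has 3 at row 2, column 1; remove 8 from row 2 of P and reverse-bump: 8 enters row 1 and ejects 7. So w(3) = 7. P is now [[2, 8]].
Step i=2: Q has 2 at row 1, column 2; remove that cell from P, ejecting 8. So w(2) = 8. P is now [[2]].
Step i=1: Q has 1 at row 1, column 1; remove that cell from P, ejecting 2. So w(1) = 2. P is now [].

So w = 2 8 7 4 3 1 6 5.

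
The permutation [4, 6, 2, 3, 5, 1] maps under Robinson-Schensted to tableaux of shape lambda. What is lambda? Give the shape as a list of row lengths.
[3, 2, 1]

RSK row insertion gives P = [[1, 3, 5], [2, 6], [4]], which has shape [3, 2, 1].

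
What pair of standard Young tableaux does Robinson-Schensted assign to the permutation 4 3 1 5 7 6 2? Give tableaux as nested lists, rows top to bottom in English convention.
P = [[1, 2, 6], [3, 5], [4, 7]], Q = [[1, 4, 5], [2, 6], [3, 7]]

Insert each entry of the permutation into P by Schensted row insertion, recording in Q the position of each new cell.

Insert 4: appended to row 1. P = [[4]], Q = [[1]].
Insert 3: 3 bumps 4 from row 1; 4 starts row 2. P = [[3], [4]], Q = [[1], [2]].
Insert 1: 1 bumps 3 from row 1; 3 bumps 4 from row 2; 4 starts row 3. P = [[1], [3], [4]], Q = [[1], [2], [3]].
Insert 5: appended to row 1. P = [[1, 5], [3], [4]], Q = [[1, 4], [2], [3]].
Insert 7: appended to row 1. P = [[1, 5, 7], [3], [4]], Q = [[1, 4, 5], [2], [3]].
Insert 6: 6 bumps 7 from row 1; 7 appends to row 2. P = [[1, 5, 6], [3, 7], [4]], Q = [[1, 4, 5], [2, 6], [3]].
Insert 2: 2 bumps 5 from row 1; 5 bumps 7 from row 2; 7 appends to row 3. P = [[1, 2, 6], [3, 5], [4, 7]], Q = [[1, 4, 5], [2, 6], [3, 7]].

So P = [[1, 2, 6], [3, 5], [4, 7]], Q = [[1, 4, 5], [2, 6], [3, 7]].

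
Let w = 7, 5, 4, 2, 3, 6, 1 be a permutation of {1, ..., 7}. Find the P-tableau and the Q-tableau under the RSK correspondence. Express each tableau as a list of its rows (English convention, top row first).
Insert each entry of the permutation into P by Schensted row insertion, recording in Q the position of each new cell.

Insert 7: appended to row 1. P = [[7]].
Insert 5: 5 bumps 7 from row 1; 7 starts row 2. P = [[5], [7]].
Insert 4: 4 bumps 5 from row 1; 5 bumps 7 from row 2; 7 starts row 3. P = [[4], [5], [7]].
Insert 2: 2 bumps 4 from row 1; 4 bumps 5 from row 2; 5 bumps 7 from row 3; 7 starts row 4. P = [[2], [4], [5], [7]].
Insert 3: appended to row 1. P = [[2, 3], [4], [5], [7]].
Insert 6: appended to row 1. P = [[2, 3, 6], [4], [5], [7]].
Insert 1: 1 bumps 2 from row 1; 2 bumps 4 from row 2; 4 bumps 5 from row 3; 5 bumps 7 from row 4; 7 starts row 5. P = [[1, 3, 6], [2], [4], [5], [7]].

So P = [[1, 3, 6], [2], [4], [5], [7]], Q = [[1, 5, 6], [2], [3], [4], [7]].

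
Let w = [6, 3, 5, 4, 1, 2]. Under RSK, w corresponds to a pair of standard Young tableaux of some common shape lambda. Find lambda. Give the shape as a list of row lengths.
[2, 2, 1, 1]

Row-insert each entry into an empty tableau.

After inserting 6: P = [[6]].
After inserting 3: P = [[3], [6]].
After inserting 5: P = [[3, 5], [6]].
After inserting 4: P = [[3, 4], [5], [6]].
After inserting 1: P = [[1, 4], [3], [5], [6]].
After inserting 2: P = [[1, 2], [3, 4], [5], [6]].

The final insertion tableau P = [[1, 2], [3, 4], [5], [6]] has shape [2, 2, 1, 1].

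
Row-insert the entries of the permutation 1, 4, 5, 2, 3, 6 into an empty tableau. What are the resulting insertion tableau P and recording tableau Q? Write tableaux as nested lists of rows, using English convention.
P = [[1, 2, 3, 6], [4, 5]], Q = [[1, 2, 3, 6], [4, 5]]

Insert each entry of the permutation into P by Schensted row insertion, recording in Q the position of each new cell.

Insert 1: appended to row 1. P = [[1]].
Insert 4: appended to row 1. P = [[1, 4]].
Insert 5: appended to row 1. P = [[1, 4, 5]].
Insert 2: 2 bumps 4 from row 1; 4 starts row 2. P = [[1, 2, 5], [4]].
Insert 3: 3 bumps 5 from row 1; 5 appends to row 2. P = [[1, 2, 3], [4, 5]].
Insert 6: appended to row 1. P = [[1, 2, 3, 6], [4, 5]].

So P = [[1, 2, 3, 6], [4, 5]], Q = [[1, 2, 3, 6], [4, 5]].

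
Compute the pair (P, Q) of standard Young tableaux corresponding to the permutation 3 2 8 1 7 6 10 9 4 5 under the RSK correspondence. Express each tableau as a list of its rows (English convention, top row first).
P = [[1, 4, 5], [2, 6, 9], [3, 7, 10], [8]], Q = [[1, 3, 7], [2, 5, 8], [4, 6, 10], [9]]

Insert each entry of the permutation into P by Schensted row insertion, recording in Q the position of each new cell.

Insert 3: appended to row 1. P = [[3]], Q = [[1]].
Insert 2: 2 bumps 3 from row 1; 3 starts row 2. P = [[2], [3]], Q = [[1], [2]].
Insert 8: appended to row 1. P = [[2, 8], [3]], Q = [[1, 3], [2]].
Insert 1: 1 bumps 2 from row 1; 2 bumps 3 from row 2; 3 starts row 3. P = [[1, 8], [2], [3]], Q = [[1, 3], [2], [4]].
Insert 7: 7 bumps 8 from row 1; 8 appends to row 2. P = [[1, 7], [2, 8], [3]], Q = [[1, 3], [2, 5], [4]].
Insert 6: 6 bumps 7 from row 1; 7 bumps 8 from row 2; 8 appends to row 3. P = [[1, 6], [2, 7], [3, 8]], Q = [[1, 3], [2, 5], [4, 6]].
Insert 10: appended to row 1. P = [[1, 6, 10], [2, 7], [3, 8]], Q = [[1, 3, 7], [2, 5], [4, 6]].
Insert 9: 9 bumps 10 from row 1; 10 appends to row 2. P = [[1, 6, 9], [2, 7, 10], [3, 8]], Q = [[1, 3, 7], [2, 5, 8], [4, 6]].
Insert 4: 4 bumps 6 from row 1; 6 bumps 7 from row 2; 7 bumps 8 from row 3; 8 starts row 4. P = [[1, 4, 9], [2, 6, 10], [3, 7], [8]], Q = [[1, 3, 7], [2, 5, 8], [4, 6], [9]].
Insert 5: 5 bumps 9 from row 1; 9 bumps 10 from row 2; 10 appends to row 3. P = [[1, 4, 5], [2, 6, 9], [3, 7, 10], [8]], Q = [[1, 3, 7], [2, 5, 8], [4, 6, 10], [9]].

So P = [[1, 4, 5], [2, 6, 9], [3, 7, 10], [8]], Q = [[1, 3, 7], [2, 5, 8], [4, 6, 10], [9]].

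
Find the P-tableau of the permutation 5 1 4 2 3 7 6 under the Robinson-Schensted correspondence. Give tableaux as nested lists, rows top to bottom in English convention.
Insert 5: appended to row 1. P = [[5]].
Insert 1: 1 bumps 5 from row 1; 5 starts row 2. P = [[1], [5]].
Insert 4: appended to row 1. P = [[1, 4], [5]].
Insert 2: 2 bumps 4 from row 1; 4 bumps 5 from row 2; 5 starts row 3. P = [[1, 2], [4], [5]].
Insert 3: appended to row 1. P = [[1, 2, 3], [4], [5]].
Insert 7: appended to row 1. P = [[1, 2, 3, 7], [4], [5]].
Insert 6: 6 bumps 7 from row 1; 7 appends to row 2. P = [[1, 2, 3, 6], [4, 7], [5]].

So P = [[1, 2, 3, 6], [4, 7], [5]].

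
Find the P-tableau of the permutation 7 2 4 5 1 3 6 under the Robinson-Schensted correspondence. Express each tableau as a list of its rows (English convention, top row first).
Insert 7: appended to row 1. P = [[7]].
Insert 2: 2 bumps 7 from row 1; 7 starts row 2. P = [[2], [7]].
Insert 4: appended to row 1. P = [[2, 4], [7]].
Insert 5: appended to row 1. P = [[2, 4, 5], [7]].
Insert 1: 1 bumps 2 from row 1; 2 bumps 7 from row 2; 7 starts row 3. P = [[1, 4, 5], [2], [7]].
Insert 3: 3 bumps 4 from row 1; 4 appends to row 2. P = [[1, 3, 5], [2, 4], [7]].
Insert 6: appended to row 1. P = [[1, 3, 5, 6], [2, 4], [7]].

So P = [[1, 3, 5, 6], [2, 4], [7]].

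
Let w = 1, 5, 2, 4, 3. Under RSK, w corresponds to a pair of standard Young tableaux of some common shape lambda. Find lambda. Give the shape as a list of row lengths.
[3, 1, 1]

RSK row insertion gives P = [[1, 2, 3], [4], [5]], which has shape [3, 1, 1].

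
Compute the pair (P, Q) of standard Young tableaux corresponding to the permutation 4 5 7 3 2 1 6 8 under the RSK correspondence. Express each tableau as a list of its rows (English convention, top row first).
P = [[1, 5, 6, 8], [2, 7], [3], [4]], Q = [[1, 2, 3, 8], [4, 7], [5], [6]]

Insert each entry of the permutation into P by Schensted row insertion, recording in Q the position of each new cell.

After inserting 4: P = [[4]].
After inserting 5: P = [[4, 5]].
After inserting 7: P = [[4, 5, 7]].
After inserting 3: P = [[3, 5, 7], [4]].
After inserting 2: P = [[2, 5, 7], [3], [4]].
After inserting 1: P = [[1, 5, 7], [2], [3], [4]].
After inserting 6: P = [[1, 5, 6], [2, 7], [3], [4]].
After inserting 8: P = [[1, 5, 6, 8], [2, 7], [3], [4]].

So P = [[1, 5, 6, 8], [2, 7], [3], [4]], Q = [[1, 2, 3, 8], [4, 7], [5], [6]].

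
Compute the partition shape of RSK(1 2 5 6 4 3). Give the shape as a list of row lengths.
Row-insert each entry into an empty tableau.

After inserting 1: P = [[1]].
After inserting 2: P = [[1, 2]].
After inserting 5: P = [[1, 2, 5]].
After inserting 6: P = [[1, 2, 5, 6]].
After inserting 4: P = [[1, 2, 4, 6], [5]].
After inserting 3: P = [[1, 2, 3, 6], [4], [5]].

The final insertion tableau P = [[1, 2, 3, 6], [4], [5]] has shape [4, 1, 1].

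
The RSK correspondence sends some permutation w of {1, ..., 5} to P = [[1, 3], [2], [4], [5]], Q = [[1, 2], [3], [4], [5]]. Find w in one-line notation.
Reverse the RSK construction: for i from n down to 1, find the cell of Q containing i, remove the entry at that cell from P, and reverse-bump it up through P; the value ejected from row 1 is w(i).

Step i=5: Q has 5 at row 4, column 1; remove 5 from row 4 of P and reverse-bump: 5 enters row 3 and ejects 4; 4 enters row 2 and ejects 2; 2 enters row 1 and ejects 1. So w(5) = 1. P is now [[2, 3], [4], [5]].
Step i=4: Q has 4 at row 3, column 1; remove 5 from row 3 of P and reverse-bump: 5 enters row 2 and ejects 4; 4 enters row 1 and ejects 3. So w(4) = 3. P is now [[2, 4], [5]].
Step i=3: Q has 3 at row 2, column 1; remove 5 from row 2 of P and reverse-bump: 5 enters row 1 and ejects 4. So w(3) = 4. P is now [[2, 5]].
Step i=2: Q has 2 at row 1, column 2; remove that cell from P, ejecting 5. So w(2) = 5. P is now [[2]].
Step i=1: Q has 1 at row 1, column 1; remove that cell from P, ejecting 2. So w(1) = 2. P is now [].

So w = 2 5 4 3 1.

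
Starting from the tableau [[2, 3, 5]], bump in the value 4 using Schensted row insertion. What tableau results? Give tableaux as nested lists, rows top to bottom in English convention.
In row 1, 4 replaces 5 (the leftmost entry greater than 4); 5 is bumped to row 2. 5 starts a new row 2. The new tableau is [[2, 3, 4], [5]].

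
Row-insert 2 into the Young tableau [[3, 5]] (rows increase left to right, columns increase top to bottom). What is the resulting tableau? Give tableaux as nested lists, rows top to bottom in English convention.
[[2, 5], [3]]

In row 1, 2 replaces 3 (the leftmost entry greater than 2); 3 is bumped to row 2. 3 starts a new row 2. The new tableau is [[2, 5], [3]].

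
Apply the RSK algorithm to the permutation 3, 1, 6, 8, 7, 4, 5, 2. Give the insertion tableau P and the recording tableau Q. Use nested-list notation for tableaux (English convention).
P = [[1, 2, 5], [3, 4, 7], [6], [8]], Q = [[1, 3, 4], [2, 5, 7], [6], [8]]

Insert each entry of the permutation into P by Schensted row insertion, recording in Q the position of each new cell.

Insert 3: appended to row 1. P = [[3]].
Insert 1: 1 bumps 3 from row 1; 3 starts row 2. P = [[1], [3]].
Insert 6: appended to row 1. P = [[1, 6], [3]].
Insert 8: appended to row 1. P = [[1, 6, 8], [3]].
Insert 7: 7 bumps 8 from row 1; 8 appends to row 2. P = [[1, 6, 7], [3, 8]].
Insert 4: 4 bumps 6 from row 1; 6 bumps 8 from row 2; 8 starts row 3. P = [[1, 4, 7], [3, 6], [8]].
Insert 5: 5 bumps 7 from row 1; 7 appends to row 2. P = [[1, 4, 5], [3, 6, 7], [8]].
Insert 2: 2 bumps 4 from row 1; 4 bumps 6 from row 2; 6 bumps 8 from row 3; 8 starts row 4. P = [[1, 2, 5], [3, 4, 7], [6], [8]].

So P = [[1, 2, 5], [3, 4, 7], [6], [8]], Q = [[1, 3, 4], [2, 5, 7], [6], [8]].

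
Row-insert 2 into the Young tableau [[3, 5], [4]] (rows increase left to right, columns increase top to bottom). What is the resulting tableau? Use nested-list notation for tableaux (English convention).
[[2, 5], [3], [4]]

In row 1, 2 replaces 3 (the leftmost entry greater than 2); 3 is bumped to row 2. In row 2, 3 replaces 4 (the leftmost entry greater than 3); 4 is bumped to row 3. 4 starts a new row 3. The new tableau is [[2, 5], [3], [4]].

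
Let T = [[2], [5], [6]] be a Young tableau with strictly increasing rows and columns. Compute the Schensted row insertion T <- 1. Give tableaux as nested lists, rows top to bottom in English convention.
[[1], [2], [5], [6]]

In row 1, 1 replaces 2 (the leftmost entry greater than 1); 2 is bumped to row 2. In row 2, 2 replaces 5 (the leftmost entry greater than 2); 5 is bumped to row 3. In row 3, 5 replaces 6 (the leftmost entry greater than 5); 6 is bumped to row 4. 6 starts a new row 4. The new tableau is [[1], [2], [5], [6]].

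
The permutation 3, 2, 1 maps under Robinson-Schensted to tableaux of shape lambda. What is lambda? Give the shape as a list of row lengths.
[1, 1, 1]

RSK row insertion gives P = [[1], [2], [3]], which has shape [1, 1, 1].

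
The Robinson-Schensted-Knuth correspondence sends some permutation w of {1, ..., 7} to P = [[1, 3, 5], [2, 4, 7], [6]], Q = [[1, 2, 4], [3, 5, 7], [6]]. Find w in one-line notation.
Reverse the RSK construction: for i from n down to 1, find the cell of Q containing i, remove the entry at that cell from P, and reverse-bump it up through P; the value ejected from row 1 is w(i).

Step i=7: Q has 7 at row 2, column 3; remove 7 from row 2 of P and reverse-bump: 7 enters row 1 and ejects 5. So w(7) = 5. P is now [[1, 3, 7], [2, 4], [6]].
Step i=6: Q has 6 at row 3, column 1; remove 6 from row 3 of P and reverse-bump: 6 enters row 2 and ejects 4; 4 enters row 1 and ejects 3. So w(6) = 3. P is now [[1, 4, 7], [2, 6]].
Step i=5: Q has 5 at row 2, column 2; remove 6 from row 2 of P and reverse-bump: 6 enters row 1 and ejects 4. So w(5) = 4. P is now [[1, 6, 7], [2]].
Step i=4: Q has 4 at row 1, column 3; remove that cell from P, ejecting 7. So w(4) = 7. P is now [[1, 6], [2]].
Step i=3: Q has 3 at row 2, column 1; remove 2 from row 2 of P and reverse-bump: 2 enters row 1 and ejects 1. So w(3) = 1. P is now [[2, 6]].
Step i=2: Q has 2 at row 1, column 2; remove that cell from P, ejecting 6. So w(2) = 6. P is now [[2]].
Step i=1: Q has 1 at row 1, column 1; remove that cell from P, ejecting 2. So w(1) = 2. P is now [].

So w = 2 6 1 7 4 3 5.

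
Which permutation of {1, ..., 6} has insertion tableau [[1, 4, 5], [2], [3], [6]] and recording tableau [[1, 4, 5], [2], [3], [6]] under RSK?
6 3 2 4 5 1

Reverse RSK: for i = n, n-1, ..., 1, locate i in Q, remove the corresponding corner cell from P, and reverse-bump its entry up through P; the value ejected from row 1 is w(i).

So w = 6 3 2 4 5 1.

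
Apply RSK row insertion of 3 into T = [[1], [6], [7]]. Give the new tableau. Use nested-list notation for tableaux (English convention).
[[1, 3], [6], [7]]

3 is larger than every entry of row 1, so it is appended to row 1. The new tableau is [[1, 3], [6], [7]].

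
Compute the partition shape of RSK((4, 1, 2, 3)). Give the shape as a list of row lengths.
Row-insert each entry into an empty tableau.

After inserting 4: P = [[4]].
After inserting 1: P = [[1], [4]].
After inserting 2: P = [[1, 2], [4]].
After inserting 3: P = [[1, 2, 3], [4]].

The final insertion tableau P = [[1, 2, 3], [4]] has shape [3, 1].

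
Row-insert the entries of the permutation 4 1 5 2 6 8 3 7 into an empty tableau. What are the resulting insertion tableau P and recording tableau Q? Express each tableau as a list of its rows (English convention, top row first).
P = [[1, 2, 3, 7], [4, 5, 6, 8]], Q = [[1, 3, 5, 6], [2, 4, 7, 8]]

Insert each entry of the permutation into P by Schensted row insertion, recording in Q the position of each new cell.

Insert 4: appended to row 1. P = [[4]], Q = [[1]].
Insert 1: 1 bumps 4 from row 1; 4 starts row 2. P = [[1], [4]], Q = [[1], [2]].
Insert 5: appended to row 1. P = [[1, 5], [4]], Q = [[1, 3], [2]].
Insert 2: 2 bumps 5 from row 1; 5 appends to row 2. P = [[1, 2], [4, 5]], Q = [[1, 3], [2, 4]].
Insert 6: appended to row 1. P = [[1, 2, 6], [4, 5]], Q = [[1, 3, 5], [2, 4]].
Insert 8: appended to row 1. P = [[1, 2, 6, 8], [4, 5]], Q = [[1, 3, 5, 6], [2, 4]].
Insert 3: 3 bumps 6 from row 1; 6 appends to row 2. P = [[1, 2, 3, 8], [4, 5, 6]], Q = [[1, 3, 5, 6], [2, 4, 7]].
Insert 7: 7 bumps 8 from row 1; 8 appends to row 2. P = [[1, 2, 3, 7], [4, 5, 6, 8]], Q = [[1, 3, 5, 6], [2, 4, 7, 8]].

So P = [[1, 2, 3, 7], [4, 5, 6, 8]], Q = [[1, 3, 5, 6], [2, 4, 7, 8]].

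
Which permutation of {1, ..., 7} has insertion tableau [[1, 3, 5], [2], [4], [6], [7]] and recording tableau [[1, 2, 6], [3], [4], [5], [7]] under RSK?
2 7 6 4 3 5 1

Reverse RSK: for i = n, n-1, ..., 1, locate i in Q, remove the corresponding corner cell from P, and reverse-bump its entry up through P; the value ejected from row 1 is w(i).

So w = 2 7 6 4 3 5 1.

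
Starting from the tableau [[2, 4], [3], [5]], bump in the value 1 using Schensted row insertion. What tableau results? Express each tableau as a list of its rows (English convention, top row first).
[[1, 4], [2], [3], [5]]

In row 1, 1 replaces 2 (the leftmost entry greater than 1); 2 is bumped to row 2. In row 2, 2 replaces 3 (the leftmost entry greater than 2); 3 is bumped to row 3. In row 3, 3 replaces 5 (the leftmost entry greater than 3); 5 is bumped to row 4. 5 starts a new row 4. The new tableau is [[1, 4], [2], [3], [5]].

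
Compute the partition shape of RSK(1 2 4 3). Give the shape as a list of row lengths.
[3, 1]

Row-insert each entry into an empty tableau.

After inserting 1: P = [[1]].
After inserting 2: P = [[1, 2]].
After inserting 4: P = [[1, 2, 4]].
After inserting 3: P = [[1, 2, 3], [4]].

The final insertion tableau P = [[1, 2, 3], [4]] has shape [3, 1].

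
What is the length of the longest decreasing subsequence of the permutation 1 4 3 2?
3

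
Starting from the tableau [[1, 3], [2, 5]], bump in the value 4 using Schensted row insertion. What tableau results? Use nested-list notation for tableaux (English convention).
4 is larger than every entry of row 1, so it is appended to row 1. The new tableau is [[1, 3, 4], [2, 5]].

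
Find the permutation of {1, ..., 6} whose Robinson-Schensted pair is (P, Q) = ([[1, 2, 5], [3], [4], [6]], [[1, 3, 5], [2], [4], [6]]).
6 1 4 3 5 2

Reverse RSK: for i = n, n-1, ..., 1, locate i in Q, remove the corresponding corner cell from P, and reverse-bump its entry up through P; the value ejected from row 1 is w(i).

So w = 6 1 4 3 5 2.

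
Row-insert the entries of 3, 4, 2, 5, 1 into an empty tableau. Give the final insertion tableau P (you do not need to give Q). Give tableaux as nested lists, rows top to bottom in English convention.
After inserting 3: P = [[3]].
After inserting 4: P = [[3, 4]].
After inserting 2: P = [[2, 4], [3]].
After inserting 5: P = [[2, 4, 5], [3]].
After inserting 1: P = [[1, 4, 5], [2], [3]].

So P = [[1, 4, 5], [2], [3]].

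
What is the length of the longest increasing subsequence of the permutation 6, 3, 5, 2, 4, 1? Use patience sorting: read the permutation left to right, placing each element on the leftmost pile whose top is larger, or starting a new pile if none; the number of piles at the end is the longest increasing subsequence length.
6: new pile. tops = [6]
3: onto pile 1 (replacing 6). tops = [3]
5: new pile. tops = [3, 5]
2: onto pile 1 (replacing 3). tops = [2, 5]
4: onto pile 2 (replacing 5). tops = [2, 4]
1: onto pile 1 (replacing 2). tops = [1, 4]

2 piles, so the longest increasing subsequence has length 2.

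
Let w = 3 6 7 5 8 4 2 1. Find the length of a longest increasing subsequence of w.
4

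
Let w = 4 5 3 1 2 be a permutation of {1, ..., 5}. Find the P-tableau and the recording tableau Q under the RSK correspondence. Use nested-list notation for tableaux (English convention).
P = [[1, 2], [3, 5], [4]], Q = [[1, 2], [3, 5], [4]]

Insert each entry of the permutation into P by Schensted row insertion, recording in Q the position of each new cell.

After inserting 4: P = [[4]].
After inserting 5: P = [[4, 5]].
After inserting 3: P = [[3, 5], [4]].
After inserting 1: P = [[1, 5], [3], [4]].
After inserting 2: P = [[1, 2], [3, 5], [4]].

So P = [[1, 2], [3, 5], [4]], Q = [[1, 2], [3, 5], [4]].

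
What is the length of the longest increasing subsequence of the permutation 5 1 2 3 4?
4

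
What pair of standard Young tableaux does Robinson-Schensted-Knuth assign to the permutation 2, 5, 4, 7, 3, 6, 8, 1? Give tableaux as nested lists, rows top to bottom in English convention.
Insert each entry of the permutation into P by Schensted row insertion, recording in Q the position of each new cell.

Insert 2: appended to row 1. P = [[2]].
Insert 5: appended to row 1. P = [[2, 5]].
Insert 4: 4 bumps 5 from row 1; 5 starts row 2. P = [[2, 4], [5]].
Insert 7: appended to row 1. P = [[2, 4, 7], [5]].
Insert 3: 3 bumps 4 from row 1; 4 bumps 5 from row 2; 5 starts row 3. P = [[2, 3, 7], [4], [5]].
Insert 6: 6 bumps 7 from row 1; 7 appends to row 2. P = [[2, 3, 6], [4, 7], [5]].
Insert 8: appended to row 1. P = [[2, 3, 6, 8], [4, 7], [5]].
Insert 1: 1 bumps 2 from row 1; 2 bumps 4 from row 2; 4 bumps 5 from row 3; 5 starts row 4. P = [[1, 3, 6, 8], [2, 7], [4], [5]].

So P = [[1, 3, 6, 8], [2, 7], [4], [5]], Q = [[1, 2, 4, 7], [3, 6], [5], [8]].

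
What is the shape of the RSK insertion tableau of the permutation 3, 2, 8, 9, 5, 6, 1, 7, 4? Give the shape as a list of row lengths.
Row-insert each entry into an empty tableau.

After inserting 3: P = [[3]].
After inserting 2: P = [[2], [3]].
After inserting 8: P = [[2, 8], [3]].
After inserting 9: P = [[2, 8, 9], [3]].
After inserting 5: P = [[2, 5, 9], [3, 8]].
After inserting 6: P = [[2, 5, 6], [3, 8, 9]].
After inserting 1: P = [[1, 5, 6], [2, 8, 9], [3]].
After inserting 7: P = [[1, 5, 6, 7], [2, 8, 9], [3]].
After inserting 4: P = [[1, 4, 6, 7], [2, 5, 9], [3, 8]].

The final insertion tableau P = [[1, 4, 6, 7], [2, 5, 9], [3, 8]] has shape [4, 3, 2].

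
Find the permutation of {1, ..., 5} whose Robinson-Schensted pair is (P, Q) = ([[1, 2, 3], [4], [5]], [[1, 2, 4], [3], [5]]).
1 5 2 4 3

Reverse RSK: for i = n, n-1, ..., 1, locate i in Q, remove the corresponding corner cell from P, and reverse-bump its entry up through P; the value ejected from row 1 is w(i).

So w = 1 5 2 4 3.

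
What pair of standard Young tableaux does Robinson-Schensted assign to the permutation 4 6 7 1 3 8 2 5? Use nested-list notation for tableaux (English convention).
P = [[1, 2, 5, 8], [3, 6, 7], [4]], Q = [[1, 2, 3, 6], [4, 5, 8], [7]]

Insert each entry of the permutation into P by Schensted row insertion, recording in Q the position of each new cell.

After inserting 4: P = [[4]].
After inserting 6: P = [[4, 6]].
After inserting 7: P = [[4, 6, 7]].
After inserting 1: P = [[1, 6, 7], [4]].
After inserting 3: P = [[1, 3, 7], [4, 6]].
After inserting 8: P = [[1, 3, 7, 8], [4, 6]].
After inserting 2: P = [[1, 2, 7, 8], [3, 6], [4]].
After inserting 5: P = [[1, 2, 5, 8], [3, 6, 7], [4]].

So P = [[1, 2, 5, 8], [3, 6, 7], [4]], Q = [[1, 2, 3, 6], [4, 5, 8], [7]].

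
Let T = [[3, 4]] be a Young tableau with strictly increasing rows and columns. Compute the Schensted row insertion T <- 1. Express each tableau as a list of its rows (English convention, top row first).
In row 1, 1 replaces 3 (the leftmost entry greater than 1); 3 is bumped to row 2. 3 starts a new row 2. The new tableau is [[1, 4], [3]].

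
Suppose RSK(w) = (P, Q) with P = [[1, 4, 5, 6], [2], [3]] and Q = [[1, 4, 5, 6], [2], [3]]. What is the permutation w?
3 2 1 4 5 6

Reverse RSK: for i = n, n-1, ..., 1, locate i in Q, remove the corresponding corner cell from P, and reverse-bump its entry up through P; the value ejected from row 1 is w(i).

So w = 3 2 1 4 5 6.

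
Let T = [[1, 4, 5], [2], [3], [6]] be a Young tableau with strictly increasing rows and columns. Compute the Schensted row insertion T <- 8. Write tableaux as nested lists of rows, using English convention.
8 is larger than every entry of row 1, so it is appended to row 1. The new tableau is [[1, 4, 5, 8], [2], [3], [6]].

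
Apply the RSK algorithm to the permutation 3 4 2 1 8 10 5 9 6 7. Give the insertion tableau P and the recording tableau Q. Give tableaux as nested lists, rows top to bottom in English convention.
P = [[1, 4, 5, 6, 7], [2, 8, 9], [3, 10]], Q = [[1, 2, 5, 6, 10], [3, 7, 8], [4, 9]]

Insert each entry of the permutation into P by Schensted row insertion, recording in Q the position of each new cell.

Insert 3: appended to row 1. P = [[3]], Q = [[1]].
Insert 4: appended to row 1. P = [[3, 4]], Q = [[1, 2]].
Insert 2: 2 bumps 3 from row 1; 3 starts row 2. P = [[2, 4], [3]], Q = [[1, 2], [3]].
Insert 1: 1 bumps 2 from row 1; 2 bumps 3 from row 2; 3 starts row 3. P = [[1, 4], [2], [3]], Q = [[1, 2], [3], [4]].
Insert 8: appended to row 1. P = [[1, 4, 8], [2], [3]], Q = [[1, 2, 5], [3], [4]].
Insert 10: appended to row 1. P = [[1, 4, 8, 10], [2], [3]], Q = [[1, 2, 5, 6], [3], [4]].
Insert 5: 5 bumps 8 from row 1; 8 appends to row 2. P = [[1, 4, 5, 10], [2, 8], [3]], Q = [[1, 2, 5, 6], [3, 7], [4]].
Insert 9: 9 bumps 10 from row 1; 10 appends to row 2. P = [[1, 4, 5, 9], [2, 8, 10], [3]], Q = [[1, 2, 5, 6], [3, 7, 8], [4]].
Insert 6: 6 bumps 9 from row 1; 9 bumps 10 from row 2; 10 appends to row 3. P = [[1, 4, 5, 6], [2, 8, 9], [3, 10]], Q = [[1, 2, 5, 6], [3, 7, 8], [4, 9]].
Insert 7: appended to row 1. P = [[1, 4, 5, 6, 7], [2, 8, 9], [3, 10]], Q = [[1, 2, 5, 6, 10], [3, 7, 8], [4, 9]].

So P = [[1, 4, 5, 6, 7], [2, 8, 9], [3, 10]], Q = [[1, 2, 5, 6, 10], [3, 7, 8], [4, 9]].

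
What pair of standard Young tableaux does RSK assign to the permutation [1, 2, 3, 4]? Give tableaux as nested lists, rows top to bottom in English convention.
Insert each entry of the permutation into P by Schensted row insertion, recording in Q the position of each new cell.

Insert 1: appended to row 1. P = [[1]], Q = [[1]].
Insert 2: appended to row 1. P = [[1, 2]], Q = [[1, 2]].
Insert 3: appended to row 1. P = [[1, 2, 3]], Q = [[1, 2, 3]].
Insert 4: appended to row 1. P = [[1, 2, 3, 4]], Q = [[1, 2, 3, 4]].

So P = [[1, 2, 3, 4]], Q = [[1, 2, 3, 4]].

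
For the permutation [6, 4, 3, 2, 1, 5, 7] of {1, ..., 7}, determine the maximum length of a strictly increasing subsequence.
3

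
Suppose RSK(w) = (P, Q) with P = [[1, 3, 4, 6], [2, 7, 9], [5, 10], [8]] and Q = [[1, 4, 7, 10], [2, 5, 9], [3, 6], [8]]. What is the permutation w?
8 5 2 10 7 3 9 1 4 6

Reverse the RSK construction: for i from n down to 1, find the cell of Q containing i, remove the entry at that cell from P, and reverse-bump it up through P; the value ejected from row 1 is w(i).

Step i=10: Q has 10 at row 1, column 4; remove that cell from P, ejecting 6. So w(10) = 6. P is now [[1, 3, 4], [2, 7, 9], [5, 10], [8]].
Step i=9: Q has 9 at row 2, column 3; remove 9 from row 2 of P and reverse-bump: 9 enters row 1 and ejects 4. So w(9) = 4. P is now [[1, 3, 9], [2, 7], [5, 10], [8]].
Step i=8: Q has 8 at row 4, column 1; remove 8 from row 4 of P and reverse-bump: 8 enters row 3 and ejects 5; 5 enters row 2 and ejects 2; 2 enters row 1 and ejects 1. So w(8) = 1. P is now [[2, 3, 9], [5, 7], [8, 10]].
Step i=7: Q has 7 at row 1, column 3; remove that cell from P, ejecting 9. So w(7) = 9. P is now [[2, 3], [5, 7], [8, 10]].
Step i=6: Q has 6 at row 3, column 2; remove 10 from row 3 of P and reverse-bump: 10 enters row 2 and ejects 7; 7 enters row 1 and ejects 3. So w(6) = 3. P is now [[2, 7], [5, 10], [8]].
Step i=5: Q has 5 at row 2, column 2; remove 10 from row 2 of P and reverse-bump: 10 enters row 1 and ejects 7. So w(5) = 7. P is now [[2, 10], [5], [8]].
Step i=4: Q has 4 at row 1, column 2; remove that cell from P, ejecting 10. So w(4) = 10. P is now [[2], [5], [8]].
Step i=3: Q has 3 at row 3, column 1; remove 8 from row 3 of P and reverse-bump: 8 enters row 2 and ejects 5; 5 enters row 1 and ejects 2. So w(3) = 2. P is now [[5], [8]].
Step i=2: Q has 2 at row 2, column 1; remove 8 from row 2 of P and reverse-bump: 8 enters row 1 and ejects 5. So w(2) = 5. P is now [[8]].
Step i=1: Q has 1 at row 1, column 1; remove that cell from P, ejecting 8. So w(1) = 8. P is now [].

So w = 8 5 2 10 7 3 9 1 4 6.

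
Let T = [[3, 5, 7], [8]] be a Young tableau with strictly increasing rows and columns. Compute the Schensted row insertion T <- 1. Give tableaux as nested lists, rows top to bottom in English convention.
[[1, 5, 7], [3], [8]]

In row 1, 1 replaces 3 (the leftmost entry greater than 1); 3 is bumped to row 2. In row 2, 3 replaces 8 (the leftmost entry greater than 3); 8 is bumped to row 3. 8 starts a new row 3. The new tableau is [[1, 5, 7], [3], [8]].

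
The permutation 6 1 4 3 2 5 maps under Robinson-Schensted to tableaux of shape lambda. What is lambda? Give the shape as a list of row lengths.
Row-insert each entry into an empty tableau.

After inserting 6: P = [[6]].
After inserting 1: P = [[1], [6]].
After inserting 4: P = [[1, 4], [6]].
After inserting 3: P = [[1, 3], [4], [6]].
After inserting 2: P = [[1, 2], [3], [4], [6]].
After inserting 5: P = [[1, 2, 5], [3], [4], [6]].

The final insertion tableau P = [[1, 2, 5], [3], [4], [6]] has shape [3, 1, 1, 1].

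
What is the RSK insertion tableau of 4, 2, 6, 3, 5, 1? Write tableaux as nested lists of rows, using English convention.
Insert 4: appended to row 1. P = [[4]].
Insert 2: 2 bumps 4 from row 1; 4 starts row 2. P = [[2], [4]].
Insert 6: appended to row 1. P = [[2, 6], [4]].
Insert 3: 3 bumps 6 from row 1; 6 appends to row 2. P = [[2, 3], [4, 6]].
Insert 5: appended to row 1. P = [[2, 3, 5], [4, 6]].
Insert 1: 1 bumps 2 from row 1; 2 bumps 4 from row 2; 4 starts row 3. P = [[1, 3, 5], [2, 6], [4]].

So P = [[1, 3, 5], [2, 6], [4]].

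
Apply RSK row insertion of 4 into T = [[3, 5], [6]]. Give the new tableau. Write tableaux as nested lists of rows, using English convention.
[[3, 4], [5], [6]]

In row 1, 4 replaces 5 (the leftmost entry greater than 4); 5 is bumped to row 2. In row 2, 5 replaces 6 (the leftmost entry greater than 5); 6 is bumped to row 3. 6 starts a new row 3. The new tableau is [[3, 4], [5], [6]].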